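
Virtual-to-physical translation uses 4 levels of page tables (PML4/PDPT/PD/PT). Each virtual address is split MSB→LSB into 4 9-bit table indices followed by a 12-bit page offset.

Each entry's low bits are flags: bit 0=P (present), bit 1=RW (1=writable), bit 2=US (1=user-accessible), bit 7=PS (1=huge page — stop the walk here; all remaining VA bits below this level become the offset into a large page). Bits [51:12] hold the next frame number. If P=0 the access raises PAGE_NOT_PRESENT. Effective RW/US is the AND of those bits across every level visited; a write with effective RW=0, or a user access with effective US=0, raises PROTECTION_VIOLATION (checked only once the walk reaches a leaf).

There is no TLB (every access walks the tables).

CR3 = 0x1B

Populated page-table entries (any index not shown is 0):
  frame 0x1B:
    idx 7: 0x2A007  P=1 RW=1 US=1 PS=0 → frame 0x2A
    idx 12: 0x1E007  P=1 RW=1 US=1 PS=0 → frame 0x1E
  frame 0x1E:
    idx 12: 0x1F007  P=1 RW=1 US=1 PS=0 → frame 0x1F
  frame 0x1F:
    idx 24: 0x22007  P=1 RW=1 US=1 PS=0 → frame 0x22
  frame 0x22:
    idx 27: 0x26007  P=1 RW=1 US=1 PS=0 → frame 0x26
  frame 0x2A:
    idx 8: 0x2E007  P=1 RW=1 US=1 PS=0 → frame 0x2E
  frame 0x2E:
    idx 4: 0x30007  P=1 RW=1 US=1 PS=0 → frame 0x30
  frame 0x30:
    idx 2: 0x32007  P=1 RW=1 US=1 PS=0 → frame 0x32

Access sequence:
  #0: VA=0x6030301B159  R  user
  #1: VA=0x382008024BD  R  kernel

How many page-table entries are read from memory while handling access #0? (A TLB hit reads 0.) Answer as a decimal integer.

Walk each access:
#0 VA=0x6030301B159 (r,user):
  [0] read 0x1B idx=12: raw=0x1E007 flags P=1 W=1 U=1 S=0
  [1] read 0x1E idx=12: raw=0x1F007 flags P=1 W=1 U=1 S=0
  [2] read 0x1F idx=24: raw=0x22007 flags P=1 W=1 U=1 S=0
  [3] read 0x22 idx=27: raw=0x26007 flags P=1 W=1 U=1 S=0
  → PA=0x26159  (4 entries read)
#1 VA=0x382008024BD (r,kernel):
  [0] read 0x1B idx=7: raw=0x2A007 flags P=1 W=1 U=1 S=0
  [1] read 0x2A idx=8: raw=0x2E007 flags P=1 W=1 U=1 S=0
  [2] read 0x2E idx=4: raw=0x30007 flags P=1 W=1 U=1 S=0
  [3] read 0x30 idx=2: raw=0x32007 flags P=1 W=1 U=1 S=0
  → PA=0x324BD  (4 entries read)

Entries read for #0: 4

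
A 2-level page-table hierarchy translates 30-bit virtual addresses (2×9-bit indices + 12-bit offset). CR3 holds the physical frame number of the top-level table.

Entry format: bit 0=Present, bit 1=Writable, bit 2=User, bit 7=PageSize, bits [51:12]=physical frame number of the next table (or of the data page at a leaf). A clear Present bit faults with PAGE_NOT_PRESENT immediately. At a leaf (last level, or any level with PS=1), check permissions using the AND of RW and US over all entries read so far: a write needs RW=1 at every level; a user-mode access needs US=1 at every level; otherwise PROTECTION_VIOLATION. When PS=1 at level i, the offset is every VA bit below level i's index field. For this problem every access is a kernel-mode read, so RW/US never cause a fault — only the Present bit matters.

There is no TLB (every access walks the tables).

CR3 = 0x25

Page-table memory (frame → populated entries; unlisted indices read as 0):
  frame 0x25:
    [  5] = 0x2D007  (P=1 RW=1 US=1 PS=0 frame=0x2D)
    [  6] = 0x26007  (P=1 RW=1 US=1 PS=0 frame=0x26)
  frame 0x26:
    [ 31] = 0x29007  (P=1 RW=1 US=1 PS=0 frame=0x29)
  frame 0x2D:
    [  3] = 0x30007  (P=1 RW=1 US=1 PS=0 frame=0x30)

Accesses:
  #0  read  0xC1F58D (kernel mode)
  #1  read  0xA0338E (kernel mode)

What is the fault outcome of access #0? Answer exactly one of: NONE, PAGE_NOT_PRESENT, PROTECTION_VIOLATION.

Trace:
#0 VA=0xC1F58D (r,kernel):
  L0 @0x25[6] → 0x26007  P=1,RW=1,US=1,PS=0
  L1 @0x26[31] → 0x29007  P=1,RW=1,US=1,PS=0
  → PA=0x2958D  (2 entries read)
#1 VA=0xA0338E (r,kernel):
  L0 @0x25[5] → 0x2D007  P=1,RW=1,US=1,PS=0
  L1 @0x2D[3] → 0x30007  P=1,RW=1,US=1,PS=0
  → PA=0x3038E  (2 entries read)

Access #0 fault: NONE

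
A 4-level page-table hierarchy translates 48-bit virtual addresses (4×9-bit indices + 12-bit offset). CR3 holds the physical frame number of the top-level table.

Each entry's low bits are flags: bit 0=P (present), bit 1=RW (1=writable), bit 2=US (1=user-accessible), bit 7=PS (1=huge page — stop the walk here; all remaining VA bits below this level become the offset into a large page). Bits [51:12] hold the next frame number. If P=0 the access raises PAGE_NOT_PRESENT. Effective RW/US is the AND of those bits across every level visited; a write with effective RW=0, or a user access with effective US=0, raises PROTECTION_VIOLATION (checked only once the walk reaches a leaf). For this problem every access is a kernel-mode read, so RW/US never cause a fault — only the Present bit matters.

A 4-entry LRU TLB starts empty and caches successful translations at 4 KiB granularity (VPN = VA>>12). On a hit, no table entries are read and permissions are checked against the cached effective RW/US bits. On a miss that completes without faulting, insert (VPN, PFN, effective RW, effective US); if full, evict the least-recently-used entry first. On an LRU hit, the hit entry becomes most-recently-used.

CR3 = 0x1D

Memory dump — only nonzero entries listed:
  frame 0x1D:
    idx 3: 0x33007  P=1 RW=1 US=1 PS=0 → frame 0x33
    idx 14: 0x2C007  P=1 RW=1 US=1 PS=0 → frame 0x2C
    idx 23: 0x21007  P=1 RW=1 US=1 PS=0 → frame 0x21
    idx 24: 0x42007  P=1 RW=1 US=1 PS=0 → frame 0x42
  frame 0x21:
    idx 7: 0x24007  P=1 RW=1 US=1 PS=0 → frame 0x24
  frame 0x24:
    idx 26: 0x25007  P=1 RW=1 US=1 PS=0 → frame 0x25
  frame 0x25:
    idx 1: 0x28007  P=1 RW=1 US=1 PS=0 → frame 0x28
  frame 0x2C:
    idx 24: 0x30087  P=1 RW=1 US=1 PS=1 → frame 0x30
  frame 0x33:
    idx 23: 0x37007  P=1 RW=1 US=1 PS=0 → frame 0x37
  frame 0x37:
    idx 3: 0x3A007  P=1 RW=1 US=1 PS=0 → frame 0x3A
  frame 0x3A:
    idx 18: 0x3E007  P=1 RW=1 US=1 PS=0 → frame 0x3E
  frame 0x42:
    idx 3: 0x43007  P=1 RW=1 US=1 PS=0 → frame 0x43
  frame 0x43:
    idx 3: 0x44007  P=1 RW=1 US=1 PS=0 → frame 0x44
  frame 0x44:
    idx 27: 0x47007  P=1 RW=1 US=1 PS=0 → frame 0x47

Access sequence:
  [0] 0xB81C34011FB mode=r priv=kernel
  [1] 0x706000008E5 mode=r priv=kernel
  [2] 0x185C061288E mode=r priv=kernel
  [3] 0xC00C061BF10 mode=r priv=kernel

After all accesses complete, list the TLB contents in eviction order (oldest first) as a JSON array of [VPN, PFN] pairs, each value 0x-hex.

Trace:
#0 VA=0xB81C34011FB (r,kernel):
  L0 @0x1D[23] → 0x21007  P=1,RW=1,US=1,PS=0
  L1 @0x21[7] → 0x24007  P=1,RW=1,US=1,PS=0
  L2 @0x24[26] → 0x25007  P=1,RW=1,US=1,PS=0
  L3 @0x25[1] → 0x28007  P=1,RW=1,US=1,PS=0
  ✓ 0x281FB  — 4 lookups
#1 VA=0x706000008E5 (r,kernel):
  L0 @0x1D[14] → 0x2C007  P=1,RW=1,US=1,PS=0
  L1 @0x2C[24] → 0x30087  P=1,RW=1,US=1,PS=1
  ✓ 0x308E5 (huge @L1)  — 2 lookups
#2 VA=0x185C061288E (r,kernel):
  L0 @0x1D[3] → 0x33007  P=1,RW=1,US=1,PS=0
  L1 @0x33[23] → 0x37007  P=1,RW=1,US=1,PS=0
  L2 @0x37[3] → 0x3A007  P=1,RW=1,US=1,PS=0
  L3 @0x3A[18] → 0x3E007  P=1,RW=1,US=1,PS=0
  ✓ 0x3E88E  — 4 lookups
#3 VA=0xC00C061BF10 (r,kernel):
  L0 @0x1D[24] → 0x42007  P=1,RW=1,US=1,PS=0
  L1 @0x42[3] → 0x43007  P=1,RW=1,US=1,PS=0
  L2 @0x43[3] → 0x44007  P=1,RW=1,US=1,PS=0
  L3 @0x44[27] → 0x47007  P=1,RW=1,US=1,PS=0
  ✓ 0x47F10  — 4 lookups

TLB: [["0xB81C3401", "0x28"], ["0x70600000", "0x30"], ["0x185C0612", "0x3E"], ["0xC00C061B", "0x47"]]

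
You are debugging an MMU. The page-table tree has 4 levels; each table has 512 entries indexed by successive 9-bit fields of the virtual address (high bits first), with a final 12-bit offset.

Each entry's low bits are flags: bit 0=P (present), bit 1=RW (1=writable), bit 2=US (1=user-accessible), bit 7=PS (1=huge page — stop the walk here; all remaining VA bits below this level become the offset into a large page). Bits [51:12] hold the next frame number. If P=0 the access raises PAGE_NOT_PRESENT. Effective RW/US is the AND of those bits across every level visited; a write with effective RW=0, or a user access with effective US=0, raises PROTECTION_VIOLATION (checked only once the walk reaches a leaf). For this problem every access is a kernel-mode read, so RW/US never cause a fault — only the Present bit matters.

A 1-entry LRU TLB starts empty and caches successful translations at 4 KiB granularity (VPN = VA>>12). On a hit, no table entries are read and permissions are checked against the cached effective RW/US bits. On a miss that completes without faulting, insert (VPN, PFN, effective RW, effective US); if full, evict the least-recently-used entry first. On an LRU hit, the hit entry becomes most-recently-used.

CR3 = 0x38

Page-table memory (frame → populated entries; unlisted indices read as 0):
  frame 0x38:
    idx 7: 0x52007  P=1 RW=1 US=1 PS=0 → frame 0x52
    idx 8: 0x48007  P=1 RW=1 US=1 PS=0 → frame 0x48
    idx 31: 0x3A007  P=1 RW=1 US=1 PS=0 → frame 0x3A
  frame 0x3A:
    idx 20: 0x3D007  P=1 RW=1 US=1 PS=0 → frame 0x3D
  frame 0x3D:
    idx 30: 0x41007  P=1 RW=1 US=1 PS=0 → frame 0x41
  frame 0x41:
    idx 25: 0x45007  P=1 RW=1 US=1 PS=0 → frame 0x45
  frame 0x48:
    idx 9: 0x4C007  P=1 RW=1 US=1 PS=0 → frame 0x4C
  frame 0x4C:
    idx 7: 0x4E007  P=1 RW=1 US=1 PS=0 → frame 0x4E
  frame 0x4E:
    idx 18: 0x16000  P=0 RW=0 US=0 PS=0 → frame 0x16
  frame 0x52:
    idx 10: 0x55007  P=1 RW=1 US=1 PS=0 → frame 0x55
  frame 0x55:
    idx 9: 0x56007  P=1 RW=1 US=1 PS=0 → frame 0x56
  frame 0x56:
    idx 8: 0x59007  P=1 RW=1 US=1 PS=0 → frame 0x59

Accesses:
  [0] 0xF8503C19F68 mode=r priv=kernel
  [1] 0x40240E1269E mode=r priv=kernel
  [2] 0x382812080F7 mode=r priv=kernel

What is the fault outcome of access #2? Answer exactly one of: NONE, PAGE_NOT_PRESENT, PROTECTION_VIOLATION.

Walk each access:
#0 VA=0xF8503C19F68 (r,kernel):
  [0] read 0x38 idx=31: raw=0x3A007 flags P=1 W=1 U=1 S=0
  [1] read 0x3A idx=20: raw=0x3D007 flags P=1 W=1 U=1 S=0
  [2] read 0x3D idx=30: raw=0x41007 flags P=1 W=1 U=1 S=0
  [3] read 0x41 idx=25: raw=0x45007 flags P=1 W=1 U=1 S=0
  ✓ 0x45F68  — 4 lookups
#1 VA=0x40240E1269E (r,kernel):
  [0] read 0x38 idx=8: raw=0x48007 flags P=1 W=1 U=1 S=0
  [1] read 0x48 idx=9: raw=0x4C007 flags P=1 W=1 U=1 S=0
  [2] read 0x4C idx=7: raw=0x4E007 flags P=1 W=1 U=1 S=0
  [3] read 0x4E idx=18: raw=0x16000 flags P=0 W=0 U=0 S=0
  ⇒ fault: PAGE_NOT_PRESENT  — 4 lookups
#2 VA=0x382812080F7 (r,kernel):
  [0] read 0x38 idx=7: raw=0x52007 flags P=1 W=1 U=1 S=0
  [1] read 0x52 idx=10: raw=0x55007 flags P=1 W=1 U=1 S=0
  [2] read 0x55 idx=9: raw=0x56007 flags P=1 W=1 U=1 S=0
  [3] read 0x56 idx=8: raw=0x59007 flags P=1 W=1 U=1 S=0
  ✓ 0x590F7  — 4 lookups

Access #2 fault: NONE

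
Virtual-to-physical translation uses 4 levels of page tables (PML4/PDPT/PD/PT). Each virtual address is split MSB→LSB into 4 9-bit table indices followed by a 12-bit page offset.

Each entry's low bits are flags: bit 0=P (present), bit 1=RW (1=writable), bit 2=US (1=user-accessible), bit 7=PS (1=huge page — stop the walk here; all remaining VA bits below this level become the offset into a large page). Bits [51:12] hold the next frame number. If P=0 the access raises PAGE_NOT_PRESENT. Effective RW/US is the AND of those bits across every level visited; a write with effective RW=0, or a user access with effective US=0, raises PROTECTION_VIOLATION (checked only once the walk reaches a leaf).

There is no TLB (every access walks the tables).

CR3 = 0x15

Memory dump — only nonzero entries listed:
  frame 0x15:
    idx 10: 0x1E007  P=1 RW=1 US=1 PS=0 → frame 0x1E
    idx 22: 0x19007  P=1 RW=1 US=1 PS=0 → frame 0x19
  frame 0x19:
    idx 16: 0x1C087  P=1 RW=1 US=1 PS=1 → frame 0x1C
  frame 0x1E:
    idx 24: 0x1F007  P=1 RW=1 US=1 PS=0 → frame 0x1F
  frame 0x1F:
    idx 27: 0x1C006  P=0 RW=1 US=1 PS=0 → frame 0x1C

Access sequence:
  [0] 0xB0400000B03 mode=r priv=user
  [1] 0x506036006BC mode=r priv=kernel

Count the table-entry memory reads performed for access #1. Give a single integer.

Trace:
#0 VA=0xB0400000B03 (r,user):
  L0: frame=0x15 idx=22 entry=0x19007 [P=1 RW=1 US=1 PS=0]
  L1: frame=0x19 idx=16 entry=0x1C087 [P=1 RW=1 US=1 PS=1]
  → PA=0x1CB03 (huge @L1)  (2 entries read)
#1 VA=0x506036006BC (r,kernel):
  L0: frame=0x15 idx=10 entry=0x1E007 [P=1 RW=1 US=1 PS=0]
  L1: frame=0x1E idx=24 entry=0x1F007 [P=1 RW=1 US=1 PS=0]
  L2: frame=0x1F idx=27 entry=0x1C006 [P=0 RW=1 US=1 PS=0]
  → PAGE_NOT_PRESENT  (3 entries read)

Entries read for #1: 3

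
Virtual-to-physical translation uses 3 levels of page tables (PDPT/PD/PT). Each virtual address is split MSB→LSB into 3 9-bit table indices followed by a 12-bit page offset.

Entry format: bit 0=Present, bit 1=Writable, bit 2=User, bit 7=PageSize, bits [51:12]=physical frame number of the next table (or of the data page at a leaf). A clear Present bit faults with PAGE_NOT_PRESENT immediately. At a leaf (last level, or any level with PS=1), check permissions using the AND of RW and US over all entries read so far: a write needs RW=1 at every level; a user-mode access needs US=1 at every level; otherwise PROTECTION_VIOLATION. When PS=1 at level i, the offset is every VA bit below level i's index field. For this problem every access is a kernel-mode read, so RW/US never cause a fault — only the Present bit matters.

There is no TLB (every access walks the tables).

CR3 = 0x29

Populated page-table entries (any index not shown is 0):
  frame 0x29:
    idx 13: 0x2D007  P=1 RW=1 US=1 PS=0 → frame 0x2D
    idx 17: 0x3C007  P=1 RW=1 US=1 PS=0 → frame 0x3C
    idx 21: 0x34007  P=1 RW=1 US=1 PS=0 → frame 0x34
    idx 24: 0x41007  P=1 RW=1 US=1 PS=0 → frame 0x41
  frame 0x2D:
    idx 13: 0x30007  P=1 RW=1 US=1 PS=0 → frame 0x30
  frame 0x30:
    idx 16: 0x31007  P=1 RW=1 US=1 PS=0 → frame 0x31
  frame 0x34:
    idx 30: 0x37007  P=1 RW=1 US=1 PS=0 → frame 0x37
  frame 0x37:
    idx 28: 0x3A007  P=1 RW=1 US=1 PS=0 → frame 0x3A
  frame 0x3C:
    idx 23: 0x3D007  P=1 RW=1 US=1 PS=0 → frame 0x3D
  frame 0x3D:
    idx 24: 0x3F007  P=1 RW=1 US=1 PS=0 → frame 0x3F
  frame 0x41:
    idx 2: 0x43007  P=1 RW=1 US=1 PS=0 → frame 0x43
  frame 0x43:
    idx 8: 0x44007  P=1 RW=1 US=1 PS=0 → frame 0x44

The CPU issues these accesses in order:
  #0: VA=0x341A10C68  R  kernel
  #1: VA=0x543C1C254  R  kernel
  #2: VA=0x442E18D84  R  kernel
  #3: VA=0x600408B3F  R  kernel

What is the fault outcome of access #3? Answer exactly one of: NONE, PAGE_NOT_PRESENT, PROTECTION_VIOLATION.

Trace:
#0 VA=0x341A10C68 (r,kernel):
  L0: frame=0x29 idx=13 entry=0x2D007 [P=1 RW=1 US=1 PS=0]
  L1: frame=0x2D idx=13 entry=0x30007 [P=1 RW=1 US=1 PS=0]
  L2: frame=0x30 idx=16 entry=0x31007 [P=1 RW=1 US=1 PS=0]
  → PA=0x31C68  (3 entries read)
#1 VA=0x543C1C254 (r,kernel):
  L0: frame=0x29 idx=21 entry=0x34007 [P=1 RW=1 US=1 PS=0]
  L1: frame=0x34 idx=30 entry=0x37007 [P=1 RW=1 US=1 PS=0]
  L2: frame=0x37 idx=28 entry=0x3A007 [P=1 RW=1 US=1 PS=0]
  → PA=0x3A254  (3 entries read)
#2 VA=0x442E18D84 (r,kernel):
  L0: frame=0x29 idx=17 entry=0x3C007 [P=1 RW=1 US=1 PS=0]
  L1: frame=0x3C idx=23 entry=0x3D007 [P=1 RW=1 US=1 PS=0]
  L2: frame=0x3D idx=24 entry=0x3F007 [P=1 RW=1 US=1 PS=0]
  → PA=0x3FD84  (3 entries read)
#3 VA=0x600408B3F (r,kernel):
  L0: frame=0x29 idx=24 entry=0x41007 [P=1 RW=1 US=1 PS=0]
  L1: frame=0x41 idx=2 entry=0x43007 [P=1 RW=1 US=1 PS=0]
  L2: frame=0x43 idx=8 entry=0x44007 [P=1 RW=1 US=1 PS=0]
  → PA=0x44B3F  (3 entries read)

Access #3 fault: NONE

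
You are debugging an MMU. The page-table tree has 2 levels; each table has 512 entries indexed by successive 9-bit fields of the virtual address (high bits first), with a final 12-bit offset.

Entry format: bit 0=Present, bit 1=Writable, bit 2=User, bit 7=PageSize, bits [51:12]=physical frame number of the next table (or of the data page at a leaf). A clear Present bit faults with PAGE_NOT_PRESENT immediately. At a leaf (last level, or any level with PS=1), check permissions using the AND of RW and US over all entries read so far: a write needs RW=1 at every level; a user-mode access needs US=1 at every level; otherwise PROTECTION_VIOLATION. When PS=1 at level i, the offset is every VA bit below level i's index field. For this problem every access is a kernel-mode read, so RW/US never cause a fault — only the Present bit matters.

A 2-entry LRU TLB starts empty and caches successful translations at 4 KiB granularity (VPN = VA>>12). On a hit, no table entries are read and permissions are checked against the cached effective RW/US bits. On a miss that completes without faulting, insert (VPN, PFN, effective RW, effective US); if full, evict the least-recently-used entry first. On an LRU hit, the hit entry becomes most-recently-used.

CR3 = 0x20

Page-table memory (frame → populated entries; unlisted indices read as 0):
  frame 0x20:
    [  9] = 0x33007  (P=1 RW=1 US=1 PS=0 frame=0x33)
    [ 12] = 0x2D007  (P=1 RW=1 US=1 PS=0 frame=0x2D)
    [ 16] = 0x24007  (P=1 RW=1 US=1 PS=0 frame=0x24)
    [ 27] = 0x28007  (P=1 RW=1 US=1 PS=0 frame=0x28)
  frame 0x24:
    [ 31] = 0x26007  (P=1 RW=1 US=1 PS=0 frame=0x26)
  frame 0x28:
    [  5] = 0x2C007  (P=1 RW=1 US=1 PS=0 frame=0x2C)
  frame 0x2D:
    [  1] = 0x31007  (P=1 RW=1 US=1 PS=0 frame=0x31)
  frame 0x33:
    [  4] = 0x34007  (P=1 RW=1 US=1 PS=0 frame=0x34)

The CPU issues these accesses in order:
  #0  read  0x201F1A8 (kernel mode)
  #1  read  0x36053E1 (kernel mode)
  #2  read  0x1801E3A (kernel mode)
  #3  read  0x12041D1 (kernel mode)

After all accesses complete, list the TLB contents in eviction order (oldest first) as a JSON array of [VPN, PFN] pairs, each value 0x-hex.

Walk each access:
#0 VA=0x201F1A8 (r,kernel):
  [0] read 0x20 idx=16: raw=0x24007 flags P=1 W=1 U=1 S=0
  [1] read 0x24 idx=31: raw=0x26007 flags P=1 W=1 U=1 S=0
  → PA=0x261A8  (2 entries read)
#1 VA=0x36053E1 (r,kernel):
  [0] read 0x20 idx=27: raw=0x28007 flags P=1 W=1 U=1 S=0
  [1] read 0x28 idx=5: raw=0x2C007 flags P=1 W=1 U=1 S=0
  → PA=0x2C3E1  (2 entries read)
#2 VA=0x1801E3A (r,kernel):
  [0] read 0x20 idx=12: raw=0x2D007 flags P=1 W=1 U=1 S=0
  [1] read 0x2D idx=1: raw=0x31007 flags P=1 W=1 U=1 S=0
  → PA=0x31E3A  (2 entries read)
#3 VA=0x12041D1 (r,kernel):
  [0] read 0x20 idx=9: raw=0x33007 flags P=1 W=1 U=1 S=0
  [1] read 0x33 idx=4: raw=0x34007 flags P=1 W=1 U=1 S=0
  → PA=0x341D1  (2 entries read)

TLB: [["0x1801", "0x31"], ["0x1204", "0x34"]]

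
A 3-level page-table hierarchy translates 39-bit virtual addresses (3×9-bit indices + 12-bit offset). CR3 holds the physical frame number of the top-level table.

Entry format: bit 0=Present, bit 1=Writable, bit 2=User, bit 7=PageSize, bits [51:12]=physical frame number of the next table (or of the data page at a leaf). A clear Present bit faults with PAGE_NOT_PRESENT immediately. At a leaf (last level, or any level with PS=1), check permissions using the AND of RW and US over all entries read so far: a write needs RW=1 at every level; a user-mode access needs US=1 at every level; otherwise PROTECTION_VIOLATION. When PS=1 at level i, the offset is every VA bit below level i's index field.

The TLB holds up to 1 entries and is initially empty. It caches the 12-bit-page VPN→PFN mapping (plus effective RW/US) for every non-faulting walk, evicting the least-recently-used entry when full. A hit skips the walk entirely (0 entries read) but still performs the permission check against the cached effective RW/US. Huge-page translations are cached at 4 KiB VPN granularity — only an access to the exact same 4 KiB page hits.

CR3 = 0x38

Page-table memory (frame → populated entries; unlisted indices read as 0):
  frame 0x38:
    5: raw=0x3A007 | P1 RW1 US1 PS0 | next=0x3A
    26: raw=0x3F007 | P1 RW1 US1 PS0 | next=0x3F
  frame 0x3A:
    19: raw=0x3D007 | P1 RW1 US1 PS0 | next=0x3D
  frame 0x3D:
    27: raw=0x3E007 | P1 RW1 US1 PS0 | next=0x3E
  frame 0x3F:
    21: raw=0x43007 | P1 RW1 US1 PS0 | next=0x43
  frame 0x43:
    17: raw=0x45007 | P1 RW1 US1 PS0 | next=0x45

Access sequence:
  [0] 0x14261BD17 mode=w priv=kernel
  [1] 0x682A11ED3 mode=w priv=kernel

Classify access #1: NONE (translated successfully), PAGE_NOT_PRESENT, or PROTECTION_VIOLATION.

Per-access translation:
#0 VA=0x14261BD17 (w,kernel):
  L0 @0x38[5] → 0x3A007  P=1,RW=1,US=1,PS=0
  L1 @0x3A[19] → 0x3D007  P=1,RW=1,US=1,PS=0
  L2 @0x3D[27] → 0x3E007  P=1,RW=1,US=1,PS=0
  ✓ 0x3ED17  — 3 lookups
#1 VA=0x682A11ED3 (w,kernel):
  L0 @0x38[26] → 0x3F007  P=1,RW=1,US=1,PS=0
  L1 @0x3F[21] → 0x43007  P=1,RW=1,US=1,PS=0
  L2 @0x43[17] → 0x45007  P=1,RW=1,US=1,PS=0
  ✓ 0x45ED3  — 3 lookups

Access #1 fault: NONE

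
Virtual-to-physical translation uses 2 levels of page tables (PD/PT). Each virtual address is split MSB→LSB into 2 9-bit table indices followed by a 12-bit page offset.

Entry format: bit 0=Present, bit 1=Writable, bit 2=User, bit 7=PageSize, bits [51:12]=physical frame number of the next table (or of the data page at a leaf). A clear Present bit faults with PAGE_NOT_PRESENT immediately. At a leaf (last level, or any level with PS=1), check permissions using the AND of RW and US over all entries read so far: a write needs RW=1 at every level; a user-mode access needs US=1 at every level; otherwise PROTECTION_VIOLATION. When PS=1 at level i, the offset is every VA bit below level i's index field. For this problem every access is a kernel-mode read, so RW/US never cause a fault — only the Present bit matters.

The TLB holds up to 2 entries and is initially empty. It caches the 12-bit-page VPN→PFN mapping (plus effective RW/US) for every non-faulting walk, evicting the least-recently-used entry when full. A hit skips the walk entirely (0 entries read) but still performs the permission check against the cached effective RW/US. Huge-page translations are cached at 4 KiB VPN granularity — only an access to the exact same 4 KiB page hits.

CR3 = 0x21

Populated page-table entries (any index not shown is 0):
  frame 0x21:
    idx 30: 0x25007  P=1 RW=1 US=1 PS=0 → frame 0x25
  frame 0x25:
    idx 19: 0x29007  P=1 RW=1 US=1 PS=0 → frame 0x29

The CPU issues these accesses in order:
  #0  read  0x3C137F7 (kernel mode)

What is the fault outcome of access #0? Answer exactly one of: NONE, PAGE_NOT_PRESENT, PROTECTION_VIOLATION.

Trace:
#0 VA=0x3C137F7 (r,kernel):
  [0] read 0x21 idx=30: raw=0x25007 flags P=1 W=1 U=1 S=0
  [1] read 0x25 idx=19: raw=0x29007 flags P=1 W=1 U=1 S=0
  ⇒ phys 0x297F7  [2 reads]

Access #0 fault: NONE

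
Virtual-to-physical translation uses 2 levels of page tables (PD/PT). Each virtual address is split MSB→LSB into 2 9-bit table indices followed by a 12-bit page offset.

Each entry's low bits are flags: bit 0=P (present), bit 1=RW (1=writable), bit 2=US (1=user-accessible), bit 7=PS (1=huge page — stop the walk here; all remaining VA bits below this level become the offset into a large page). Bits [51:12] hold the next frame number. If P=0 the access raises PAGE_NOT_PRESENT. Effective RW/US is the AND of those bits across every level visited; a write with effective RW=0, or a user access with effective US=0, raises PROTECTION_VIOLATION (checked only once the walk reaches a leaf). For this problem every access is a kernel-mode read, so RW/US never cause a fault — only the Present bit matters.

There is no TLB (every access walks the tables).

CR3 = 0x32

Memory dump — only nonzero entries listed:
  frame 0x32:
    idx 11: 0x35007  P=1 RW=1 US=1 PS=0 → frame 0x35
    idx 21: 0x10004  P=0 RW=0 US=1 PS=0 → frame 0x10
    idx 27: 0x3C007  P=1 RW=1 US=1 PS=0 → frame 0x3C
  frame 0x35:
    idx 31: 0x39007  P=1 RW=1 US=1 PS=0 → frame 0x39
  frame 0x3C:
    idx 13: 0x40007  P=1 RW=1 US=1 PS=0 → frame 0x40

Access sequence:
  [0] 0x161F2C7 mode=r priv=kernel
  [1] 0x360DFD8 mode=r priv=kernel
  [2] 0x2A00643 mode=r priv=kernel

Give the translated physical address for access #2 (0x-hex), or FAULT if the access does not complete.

Per-access translation:
#0 VA=0x161F2C7 (r,kernel):
  lvl0: tbl 0x32, slot 11 ⇒ 0x35007 (P1/RW1/US1/PS0)
  lvl1: tbl 0x35, slot 31 ⇒ 0x39007 (P1/RW1/US1/PS0)
  ⇒ phys 0x392C7  [2 reads]
#1 VA=0x360DFD8 (r,kernel):
  lvl0: tbl 0x32, slot 27 ⇒ 0x3C007 (P1/RW1/US1/PS0)
  lvl1: tbl 0x3C, slot 13 ⇒ 0x40007 (P1/RW1/US1/PS0)
  ⇒ phys 0x40FD8  [2 reads]
#2 VA=0x2A00643 (r,kernel):
  lvl0: tbl 0x32, slot 21 ⇒ 0x10004 (P0/RW0/US1/PS0)
  ✗ PAGE_NOT_PRESENT  [1 reads]

Access #2 PA: FAULT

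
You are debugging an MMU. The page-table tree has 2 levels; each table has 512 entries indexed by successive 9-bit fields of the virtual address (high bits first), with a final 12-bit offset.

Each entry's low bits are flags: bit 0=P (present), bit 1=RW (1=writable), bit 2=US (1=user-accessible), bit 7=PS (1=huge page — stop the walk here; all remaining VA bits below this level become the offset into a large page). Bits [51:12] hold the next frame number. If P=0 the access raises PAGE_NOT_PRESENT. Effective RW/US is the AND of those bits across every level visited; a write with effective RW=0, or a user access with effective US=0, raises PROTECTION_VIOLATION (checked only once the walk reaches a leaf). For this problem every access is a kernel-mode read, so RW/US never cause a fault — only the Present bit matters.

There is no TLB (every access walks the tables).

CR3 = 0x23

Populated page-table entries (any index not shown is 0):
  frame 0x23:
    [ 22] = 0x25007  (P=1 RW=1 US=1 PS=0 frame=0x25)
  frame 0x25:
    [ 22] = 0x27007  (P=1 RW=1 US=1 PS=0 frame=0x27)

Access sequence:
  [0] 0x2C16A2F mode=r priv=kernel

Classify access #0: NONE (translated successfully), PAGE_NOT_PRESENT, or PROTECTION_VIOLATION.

Per-access translation:
#0 VA=0x2C16A2F (r,kernel):
  L0 @0x23[22] → 0x25007  P=1,RW=1,US=1,PS=0
  L1 @0x25[22] → 0x27007  P=1,RW=1,US=1,PS=0
  → PA=0x27A2F  (2 entries read)

Access #0 fault: NONE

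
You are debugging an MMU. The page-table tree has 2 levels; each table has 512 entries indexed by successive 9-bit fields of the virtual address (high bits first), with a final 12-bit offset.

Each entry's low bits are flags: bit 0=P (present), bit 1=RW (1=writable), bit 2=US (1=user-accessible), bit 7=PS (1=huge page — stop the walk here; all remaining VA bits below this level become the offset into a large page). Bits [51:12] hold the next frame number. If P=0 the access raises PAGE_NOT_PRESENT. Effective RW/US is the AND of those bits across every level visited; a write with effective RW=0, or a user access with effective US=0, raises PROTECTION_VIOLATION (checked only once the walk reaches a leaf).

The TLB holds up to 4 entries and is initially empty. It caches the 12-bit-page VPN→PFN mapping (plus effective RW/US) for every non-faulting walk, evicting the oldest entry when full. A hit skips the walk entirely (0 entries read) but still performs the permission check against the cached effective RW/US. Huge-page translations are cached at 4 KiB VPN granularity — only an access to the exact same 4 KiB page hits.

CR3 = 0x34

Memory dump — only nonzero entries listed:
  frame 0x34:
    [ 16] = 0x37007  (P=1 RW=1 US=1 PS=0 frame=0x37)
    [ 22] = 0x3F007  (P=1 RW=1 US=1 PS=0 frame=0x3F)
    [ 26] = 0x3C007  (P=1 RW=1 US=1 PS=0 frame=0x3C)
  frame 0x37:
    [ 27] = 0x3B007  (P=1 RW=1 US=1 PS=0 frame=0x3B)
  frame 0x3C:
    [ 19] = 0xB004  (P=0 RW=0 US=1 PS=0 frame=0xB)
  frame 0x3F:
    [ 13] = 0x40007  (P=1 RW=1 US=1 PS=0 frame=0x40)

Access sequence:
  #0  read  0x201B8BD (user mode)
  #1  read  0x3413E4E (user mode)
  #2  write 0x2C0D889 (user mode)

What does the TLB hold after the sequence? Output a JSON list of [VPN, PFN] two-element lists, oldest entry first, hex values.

Trace:
#0 VA=0x201B8BD (r,user):
  lvl0: tbl 0x34, slot 16 ⇒ 0x37007 (P1/RW1/US1/PS0)
  lvl1: tbl 0x37, slot 27 ⇒ 0x3B007 (P1/RW1/US1/PS0)
  → PA=0x3B8BD  (2 entries read)
#1 VA=0x3413E4E (r,user):
  lvl0: tbl 0x34, slot 26 ⇒ 0x3C007 (P1/RW1/US1/PS0)
  lvl1: tbl 0x3C, slot 19 ⇒ 0xB004 (P0/RW0/US1/PS0)
  → PAGE_NOT_PRESENT  (2 entries read)
#2 VA=0x2C0D889 (w,user):
  lvl0: tbl 0x34, slot 22 ⇒ 0x3F007 (P1/RW1/US1/PS0)
  lvl1: tbl 0x3F, slot 13 ⇒ 0x40007 (P1/RW1/US1/PS0)
  → PA=0x40889  (2 entries read)

TLB: [["0x201B", "0x3B"], ["0x2C0D", "0x40"]]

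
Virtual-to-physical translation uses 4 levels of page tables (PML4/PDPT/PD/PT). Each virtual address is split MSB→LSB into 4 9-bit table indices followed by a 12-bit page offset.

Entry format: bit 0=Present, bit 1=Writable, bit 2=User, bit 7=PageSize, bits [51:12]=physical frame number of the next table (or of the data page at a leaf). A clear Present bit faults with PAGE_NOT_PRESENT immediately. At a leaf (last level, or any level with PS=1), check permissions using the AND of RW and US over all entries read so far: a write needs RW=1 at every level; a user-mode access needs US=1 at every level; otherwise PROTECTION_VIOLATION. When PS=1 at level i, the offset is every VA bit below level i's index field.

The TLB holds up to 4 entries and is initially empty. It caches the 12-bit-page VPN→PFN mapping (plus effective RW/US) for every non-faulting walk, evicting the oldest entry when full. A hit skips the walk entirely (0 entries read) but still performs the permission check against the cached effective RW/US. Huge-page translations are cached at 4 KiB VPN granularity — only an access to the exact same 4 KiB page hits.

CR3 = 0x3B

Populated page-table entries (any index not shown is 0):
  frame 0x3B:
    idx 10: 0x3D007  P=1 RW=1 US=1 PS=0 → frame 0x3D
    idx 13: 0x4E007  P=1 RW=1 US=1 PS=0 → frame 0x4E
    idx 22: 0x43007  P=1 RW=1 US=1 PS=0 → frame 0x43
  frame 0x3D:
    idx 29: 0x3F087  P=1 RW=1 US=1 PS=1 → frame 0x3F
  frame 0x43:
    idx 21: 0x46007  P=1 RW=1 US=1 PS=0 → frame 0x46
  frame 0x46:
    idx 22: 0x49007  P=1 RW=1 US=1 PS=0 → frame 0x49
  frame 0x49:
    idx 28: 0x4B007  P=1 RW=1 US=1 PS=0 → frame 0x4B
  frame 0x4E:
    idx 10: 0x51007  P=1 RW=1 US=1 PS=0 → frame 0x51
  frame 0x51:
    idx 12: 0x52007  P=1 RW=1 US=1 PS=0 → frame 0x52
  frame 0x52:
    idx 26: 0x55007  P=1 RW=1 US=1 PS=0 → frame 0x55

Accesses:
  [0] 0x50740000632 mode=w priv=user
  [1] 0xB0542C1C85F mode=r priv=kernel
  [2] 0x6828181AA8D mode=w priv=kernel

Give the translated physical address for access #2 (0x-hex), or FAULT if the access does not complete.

Trace:
#0 VA=0x50740000632 (w,user):
  L0 @0x3B[10] → 0x3D007  P=1,RW=1,US=1,PS=0
  L1 @0x3D[29] → 0x3F087  P=1,RW=1,US=1,PS=1
  ✓ 0x3F632 (huge @L1)  — 2 lookups
#1 VA=0xB0542C1C85F (r,kernel):
  L0 @0x3B[22] → 0x43007  P=1,RW=1,US=1,PS=0
  L1 @0x43[21] → 0x46007  P=1,RW=1,US=1,PS=0
  L2 @0x46[22] → 0x49007  P=1,RW=1,US=1,PS=0
  L3 @0x49[28] → 0x4B007  P=1,RW=1,US=1,PS=0
  ✓ 0x4B85F  — 4 lookups
#2 VA=0x6828181AA8D (w,kernel):
  L0 @0x3B[13] → 0x4E007  P=1,RW=1,US=1,PS=0
  L1 @0x4E[10] → 0x51007  P=1,RW=1,US=1,PS=0
  L2 @0x51[12] → 0x52007  P=1,RW=1,US=1,PS=0
  L3 @0x52[26] → 0x55007  P=1,RW=1,US=1,PS=0
  ✓ 0x55A8D  — 4 lookups

Access #2 PA: 0x55A8D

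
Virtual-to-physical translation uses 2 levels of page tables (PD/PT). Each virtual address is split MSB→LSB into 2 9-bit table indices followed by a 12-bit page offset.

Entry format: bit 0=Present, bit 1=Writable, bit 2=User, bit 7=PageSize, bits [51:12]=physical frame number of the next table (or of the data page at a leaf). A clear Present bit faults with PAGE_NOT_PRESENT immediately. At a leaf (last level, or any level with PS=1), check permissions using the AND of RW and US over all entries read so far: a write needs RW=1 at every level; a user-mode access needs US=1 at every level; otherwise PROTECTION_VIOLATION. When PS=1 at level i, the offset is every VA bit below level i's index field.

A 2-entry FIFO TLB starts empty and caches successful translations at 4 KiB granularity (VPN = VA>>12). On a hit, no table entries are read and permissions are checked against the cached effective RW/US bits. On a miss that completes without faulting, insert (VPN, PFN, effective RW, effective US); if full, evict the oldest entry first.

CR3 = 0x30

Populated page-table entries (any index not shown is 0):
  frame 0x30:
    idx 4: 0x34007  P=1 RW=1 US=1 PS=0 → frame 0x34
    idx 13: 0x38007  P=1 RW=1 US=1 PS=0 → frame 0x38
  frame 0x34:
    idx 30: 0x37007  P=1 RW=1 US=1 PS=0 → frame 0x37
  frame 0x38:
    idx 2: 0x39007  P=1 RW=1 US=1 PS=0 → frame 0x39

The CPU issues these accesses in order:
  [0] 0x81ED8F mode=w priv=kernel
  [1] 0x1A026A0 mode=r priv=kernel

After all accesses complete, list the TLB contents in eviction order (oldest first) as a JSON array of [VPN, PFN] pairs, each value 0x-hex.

Per-access translation:
#0 VA=0x81ED8F (w,kernel):
  lvl0: tbl 0x30, slot 4 ⇒ 0x34007 (P1/RW1/US1/PS0)
  lvl1: tbl 0x34, slot 30 ⇒ 0x37007 (P1/RW1/US1/PS0)
  → PA=0x37D8F  (2 entries read)
#1 VA=0x1A026A0 (r,kernel):
  lvl0: tbl 0x30, slot 13 ⇒ 0x38007 (P1/RW1/US1/PS0)
  lvl1: tbl 0x38, slot 2 ⇒ 0x39007 (P1/RW1/US1/PS0)
  → PA=0x396A0  (2 entries read)

TLB: [["0x81E", "0x37"], ["0x1A02", "0x39"]]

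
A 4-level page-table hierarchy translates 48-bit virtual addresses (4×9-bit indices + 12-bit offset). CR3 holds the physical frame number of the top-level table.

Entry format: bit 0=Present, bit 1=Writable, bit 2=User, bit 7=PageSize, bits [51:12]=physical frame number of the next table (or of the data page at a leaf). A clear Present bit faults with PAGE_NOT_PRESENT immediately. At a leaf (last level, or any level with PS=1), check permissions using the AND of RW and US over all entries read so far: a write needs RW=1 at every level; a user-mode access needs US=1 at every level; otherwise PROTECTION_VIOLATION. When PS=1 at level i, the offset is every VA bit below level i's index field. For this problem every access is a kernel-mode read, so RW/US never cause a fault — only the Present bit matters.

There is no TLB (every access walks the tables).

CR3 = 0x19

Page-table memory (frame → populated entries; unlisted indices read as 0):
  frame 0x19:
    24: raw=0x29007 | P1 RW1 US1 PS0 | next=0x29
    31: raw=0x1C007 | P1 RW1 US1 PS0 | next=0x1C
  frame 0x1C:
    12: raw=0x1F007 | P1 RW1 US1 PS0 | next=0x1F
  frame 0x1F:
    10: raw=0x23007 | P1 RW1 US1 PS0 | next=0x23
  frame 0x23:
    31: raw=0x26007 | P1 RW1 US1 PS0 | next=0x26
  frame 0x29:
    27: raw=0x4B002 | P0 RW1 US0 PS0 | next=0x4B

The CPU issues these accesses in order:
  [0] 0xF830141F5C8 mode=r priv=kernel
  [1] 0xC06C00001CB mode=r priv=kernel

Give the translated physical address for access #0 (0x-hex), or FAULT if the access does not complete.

Per-access translation:
#0 VA=0xF830141F5C8 (r,kernel):
  lvl0: tbl 0x19, slot 31 ⇒ 0x1C007 (P1/RW1/US1/PS0)
  lvl1: tbl 0x1C, slot 12 ⇒ 0x1F007 (P1/RW1/US1/PS0)
  lvl2: tbl 0x1F, slot 10 ⇒ 0x23007 (P1/RW1/US1/PS0)
  lvl3: tbl 0x23, slot 31 ⇒ 0x26007 (P1/RW1/US1/PS0)
  ✓ 0x265C8  — 4 lookups
#1 VA=0xC06C00001CB (r,kernel):
  lvl0: tbl 0x19, slot 24 ⇒ 0x29007 (P1/RW1/US1/PS0)
  lvl1: tbl 0x29, slot 27 ⇒ 0x4B002 (P0/RW1/US0/PS0)
  ⇒ fault: PAGE_NOT_PRESENT  — 2 lookups

Access #0 PA: 0x265C8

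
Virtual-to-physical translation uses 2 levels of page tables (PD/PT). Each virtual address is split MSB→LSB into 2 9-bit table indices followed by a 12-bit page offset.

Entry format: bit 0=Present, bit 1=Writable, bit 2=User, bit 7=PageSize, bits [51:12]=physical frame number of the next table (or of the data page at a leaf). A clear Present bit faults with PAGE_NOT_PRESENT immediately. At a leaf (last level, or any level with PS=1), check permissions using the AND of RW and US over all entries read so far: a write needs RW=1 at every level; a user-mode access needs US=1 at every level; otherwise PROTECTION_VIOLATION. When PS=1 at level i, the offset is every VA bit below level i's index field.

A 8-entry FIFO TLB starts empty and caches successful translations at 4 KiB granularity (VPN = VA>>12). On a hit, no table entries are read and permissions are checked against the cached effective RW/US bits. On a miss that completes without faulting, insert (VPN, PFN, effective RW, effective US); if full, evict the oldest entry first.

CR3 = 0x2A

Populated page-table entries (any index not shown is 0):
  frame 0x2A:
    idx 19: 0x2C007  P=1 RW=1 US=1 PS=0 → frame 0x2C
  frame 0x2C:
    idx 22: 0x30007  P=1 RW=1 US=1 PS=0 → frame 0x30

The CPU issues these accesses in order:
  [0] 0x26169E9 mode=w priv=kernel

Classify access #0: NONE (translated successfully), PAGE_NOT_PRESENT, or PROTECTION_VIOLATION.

Walk each access:
#0 VA=0x26169E9 (w,kernel):
  L0 @0x2A[19] → 0x2C007  P=1,RW=1,US=1,PS=0
  L1 @0x2C[22] → 0x30007  P=1,RW=1,US=1,PS=0
  ✓ 0x309E9  — 2 lookups

Access #0 fault: NONE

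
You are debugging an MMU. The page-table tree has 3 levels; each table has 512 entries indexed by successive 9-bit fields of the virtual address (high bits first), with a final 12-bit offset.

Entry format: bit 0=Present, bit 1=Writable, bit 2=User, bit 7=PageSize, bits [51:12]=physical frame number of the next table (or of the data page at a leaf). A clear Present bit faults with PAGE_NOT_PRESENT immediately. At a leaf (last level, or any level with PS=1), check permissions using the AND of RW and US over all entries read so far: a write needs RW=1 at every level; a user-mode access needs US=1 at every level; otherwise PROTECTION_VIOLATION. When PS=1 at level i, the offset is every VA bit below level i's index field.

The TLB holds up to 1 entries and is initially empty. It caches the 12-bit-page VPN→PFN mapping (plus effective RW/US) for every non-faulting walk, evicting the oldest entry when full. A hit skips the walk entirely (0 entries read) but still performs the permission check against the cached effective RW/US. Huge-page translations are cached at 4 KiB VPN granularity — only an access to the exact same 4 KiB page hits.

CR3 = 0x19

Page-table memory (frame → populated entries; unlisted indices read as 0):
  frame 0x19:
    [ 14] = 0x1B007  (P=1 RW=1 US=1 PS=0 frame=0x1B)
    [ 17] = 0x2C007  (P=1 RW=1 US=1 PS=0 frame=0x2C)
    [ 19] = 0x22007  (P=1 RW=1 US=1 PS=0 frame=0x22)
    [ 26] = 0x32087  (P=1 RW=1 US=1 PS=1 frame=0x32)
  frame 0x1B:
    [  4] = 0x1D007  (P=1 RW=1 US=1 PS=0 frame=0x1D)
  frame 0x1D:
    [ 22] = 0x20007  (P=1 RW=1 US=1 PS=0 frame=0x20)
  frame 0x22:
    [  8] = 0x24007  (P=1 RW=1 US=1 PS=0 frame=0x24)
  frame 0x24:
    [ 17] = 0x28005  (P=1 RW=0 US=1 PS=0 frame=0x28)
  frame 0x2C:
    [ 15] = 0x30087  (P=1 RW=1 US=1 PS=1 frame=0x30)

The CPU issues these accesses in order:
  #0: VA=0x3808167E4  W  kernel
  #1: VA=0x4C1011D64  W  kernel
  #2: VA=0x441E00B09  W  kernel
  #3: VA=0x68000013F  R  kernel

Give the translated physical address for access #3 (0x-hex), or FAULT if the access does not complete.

Walk each access:
#0 VA=0x3808167E4 (w,kernel):
  L0: frame=0x19 idx=14 entry=0x1B007 [P=1 RW=1 US=1 PS=0]
  L1: frame=0x1B idx=4 entry=0x1D007 [P=1 RW=1 US=1 PS=0]
  L2: frame=0x1D idx=22 entry=0x20007 [P=1 RW=1 US=1 PS=0]
  → PA=0x207E4  (3 entries read)
#1 VA=0x4C1011D64 (w,kernel):
  L0: frame=0x19 idx=19 entry=0x22007 [P=1 RW=1 US=1 PS=0]
  L1: frame=0x22 idx=8 entry=0x24007 [P=1 RW=1 US=1 PS=0]
  L2: frame=0x24 idx=17 entry=0x28005 [P=1 RW=0 US=1 PS=0]
  ⇒ fault: PROTECTION_VIOLATION  — 3 lookups
#2 VA=0x441E00B09 (w,kernel):
  L0: frame=0x19 idx=17 entry=0x2C007 [P=1 RW=1 US=1 PS=0]
  L1: frame=0x2C idx=15 entry=0x30087 [P=1 RW=1 US=1 PS=1]
  → PA=0x30B09 (huge @L1)  (2 entries read)
#3 VA=0x68000013F (r,kernel):
  L0: frame=0x19 idx=26 entry=0x32087 [P=1 RW=1 US=1 PS=1]
  → PA=0x3213F (huge @L0)  (1 entries read)

Access #3 PA: 0x3213F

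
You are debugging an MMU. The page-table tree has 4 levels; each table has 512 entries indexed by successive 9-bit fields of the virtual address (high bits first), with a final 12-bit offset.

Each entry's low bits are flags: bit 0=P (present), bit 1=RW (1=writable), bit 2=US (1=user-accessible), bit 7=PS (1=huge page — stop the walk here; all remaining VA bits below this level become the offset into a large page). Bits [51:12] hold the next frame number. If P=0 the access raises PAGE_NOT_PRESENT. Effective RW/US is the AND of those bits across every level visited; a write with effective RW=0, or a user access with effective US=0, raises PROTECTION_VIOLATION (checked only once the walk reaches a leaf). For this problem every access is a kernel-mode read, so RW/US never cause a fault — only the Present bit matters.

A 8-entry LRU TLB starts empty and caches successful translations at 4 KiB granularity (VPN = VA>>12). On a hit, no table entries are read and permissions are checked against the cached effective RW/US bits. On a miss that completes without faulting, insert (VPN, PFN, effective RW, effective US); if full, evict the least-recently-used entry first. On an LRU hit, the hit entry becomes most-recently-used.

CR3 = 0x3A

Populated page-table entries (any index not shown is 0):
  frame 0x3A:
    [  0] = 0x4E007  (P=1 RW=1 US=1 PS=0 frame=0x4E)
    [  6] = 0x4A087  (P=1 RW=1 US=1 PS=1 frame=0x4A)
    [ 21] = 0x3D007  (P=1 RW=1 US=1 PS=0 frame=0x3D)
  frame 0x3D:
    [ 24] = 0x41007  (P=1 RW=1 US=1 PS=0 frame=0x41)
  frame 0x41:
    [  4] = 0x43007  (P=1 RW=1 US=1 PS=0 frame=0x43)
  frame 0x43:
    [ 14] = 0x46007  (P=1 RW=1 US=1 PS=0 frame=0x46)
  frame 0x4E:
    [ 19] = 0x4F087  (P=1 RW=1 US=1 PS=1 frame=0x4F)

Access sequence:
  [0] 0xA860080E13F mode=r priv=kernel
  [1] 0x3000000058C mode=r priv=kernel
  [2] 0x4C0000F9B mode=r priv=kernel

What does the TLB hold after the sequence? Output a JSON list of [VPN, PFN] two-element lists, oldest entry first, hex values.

Trace:
#0 VA=0xA860080E13F (r,kernel):
  lvl0: tbl 0x3A, slot 21 ⇒ 0x3D007 (P1/RW1/US1/PS0)
  lvl1: tbl 0x3D, slot 24 ⇒ 0x41007 (P1/RW1/US1/PS0)
  lvl2: tbl 0x41, slot 4 ⇒ 0x43007 (P1/RW1/US1/PS0)
  lvl3: tbl 0x43, slot 14 ⇒ 0x46007 (P1/RW1/US1/PS0)
  ⇒ phys 0x4613F  [4 reads]
#1 VA=0x3000000058C (r,kernel):
  lvl0: tbl 0x3A, slot 6 ⇒ 0x4A087 (P1/RW1/US1/PS1)
  ⇒ phys 0x4A58C (huge @L0)  [1 reads]
#2 VA=0x4C0000F9B (r,kernel):
  lvl0: tbl 0x3A, slot 0 ⇒ 0x4E007 (P1/RW1/US1/PS0)
  lvl1: tbl 0x4E, slot 19 ⇒ 0x4F087 (P1/RW1/US1/PS1)
  ⇒ phys 0x4FF9B (huge @L1)  [2 reads]

TLB: [["0xA860080E", "0x46"], ["0x30000000", "0x4A"], ["0x4C0000", "0x4F"]]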